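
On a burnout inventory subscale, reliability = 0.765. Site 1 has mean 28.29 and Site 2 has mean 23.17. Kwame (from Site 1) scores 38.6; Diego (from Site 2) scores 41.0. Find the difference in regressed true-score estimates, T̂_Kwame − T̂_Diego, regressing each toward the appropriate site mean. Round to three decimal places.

T̂_Kwame = 0.765(38.6) + 0.235(28.29) = 36.17715
T̂_Diego = 0.765(41.0) + 0.235(23.17) = 36.80995
Difference = 36.17715 − 36.80995 = -0.63280

-0.633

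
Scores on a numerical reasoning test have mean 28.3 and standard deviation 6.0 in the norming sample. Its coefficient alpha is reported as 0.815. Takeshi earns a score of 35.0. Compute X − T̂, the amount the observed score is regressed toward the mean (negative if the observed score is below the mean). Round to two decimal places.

T̂ = ρX + (1 − ρ)μ
  = 0.815 × 35.0 + 0.185 × 28.3
  = 28.5250 + 5.2355
  = 33.7605
  ≈ 33.761
X − T̂ = 35.0 − 33.761 = 1.239 → 1.24

1.24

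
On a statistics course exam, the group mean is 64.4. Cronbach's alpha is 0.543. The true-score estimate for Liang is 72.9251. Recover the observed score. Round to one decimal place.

80.1

T̂ = ρX + (1 − ρ)μ  ⇒  X = (T̂ − (1 − ρ)μ) / ρ
X = (72.9251 − 0.457 × 64.4) / 0.543 = (72.9251 − 29.4308) / 0.543 = 43.4943 / 0.543 = 80.100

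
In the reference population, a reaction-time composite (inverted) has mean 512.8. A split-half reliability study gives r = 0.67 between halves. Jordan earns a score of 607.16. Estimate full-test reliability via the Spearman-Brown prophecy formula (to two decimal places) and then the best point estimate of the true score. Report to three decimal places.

Spearman-Brown: ρ = 2r/(1 + r) = 2(0.67)/(1 + 0.67) = 1.340/1.67 = 0.8024 → 0.80
Regress the observed score toward the mean by the unreliability: T̂ = 0.80·607.16 + 0.20·512.8 = 485.7280 + 102.560 = 588.2880.

588.288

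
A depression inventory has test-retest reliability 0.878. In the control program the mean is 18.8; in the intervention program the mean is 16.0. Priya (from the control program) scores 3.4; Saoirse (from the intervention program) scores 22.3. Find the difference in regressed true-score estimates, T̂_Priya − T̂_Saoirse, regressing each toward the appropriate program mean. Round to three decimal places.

-16.253

T̂_Priya = 0.878(3.4) + 0.122(18.8) = 5.27880
T̂_Saoirse = 0.878(22.3) + 0.122(16.0) = 21.53140
Difference = 5.27880 − 21.53140 = -16.25260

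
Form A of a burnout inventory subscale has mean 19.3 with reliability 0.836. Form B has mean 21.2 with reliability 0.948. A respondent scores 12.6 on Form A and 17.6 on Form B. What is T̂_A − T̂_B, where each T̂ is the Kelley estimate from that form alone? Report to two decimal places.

T̂_A = 0.836(12.6) + 0.164(19.3) = 13.6988
T̂_B = 0.948(17.6) + 0.052(21.2) = 17.7872
T̂_A − T̂_B = -4.0884

-4.09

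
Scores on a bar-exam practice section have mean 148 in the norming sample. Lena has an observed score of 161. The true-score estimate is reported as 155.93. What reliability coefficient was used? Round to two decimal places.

T̂ = ρX + (1 − ρ)μ  ⇒  T̂ − μ = ρ(X − μ)
ρ = (T̂ − μ)/(X − μ) = (155.93 − 148) / (161 − 148) = 7.93 / 13.0 = 0.6100

0.61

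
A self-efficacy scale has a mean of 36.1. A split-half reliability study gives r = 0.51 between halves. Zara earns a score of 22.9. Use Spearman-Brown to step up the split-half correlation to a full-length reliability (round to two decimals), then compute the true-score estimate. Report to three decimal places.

Spearman-Brown: ρ = 2r/(1 + r) = 2(0.51)/(1 + 0.51) = 1.020/1.51 = 0.6755 → 0.68
T̂ = ρX + (1 − ρ)μ
  = 0.68 × 22.9 + 0.32 × 36.1
  = 15.572 + 11.552
  = 27.1240
  ≈ 27.124

27.124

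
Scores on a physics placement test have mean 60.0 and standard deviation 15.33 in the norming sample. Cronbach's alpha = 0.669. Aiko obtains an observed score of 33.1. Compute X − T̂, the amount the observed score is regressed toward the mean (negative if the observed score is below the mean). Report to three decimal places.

-8.904

T̂ = 0.669(33.1) + 0.331(60.0) = 22.1439 + 19.8600 = 42.00390 → 42.0039
X − T̂ = 33.1 − 42.0039 = -8.9039 → -8.904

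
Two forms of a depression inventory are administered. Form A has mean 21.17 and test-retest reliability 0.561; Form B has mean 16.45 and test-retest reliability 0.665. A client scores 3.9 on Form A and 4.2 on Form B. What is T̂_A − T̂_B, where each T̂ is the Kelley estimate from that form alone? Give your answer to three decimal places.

3.178

T̂_A = 0.561(3.9) + 0.439(21.17) = 11.48153
T̂_B = 0.665(4.2) + 0.335(16.45) = 8.30375
T̂_A − T̂_B = 3.17778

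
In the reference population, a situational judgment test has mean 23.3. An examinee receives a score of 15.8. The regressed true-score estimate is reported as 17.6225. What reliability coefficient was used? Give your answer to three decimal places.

T̂ = ρX + (1 − ρ)μ  ⇒  T̂ − μ = ρ(X − μ)
ρ = (T̂ − μ)/(X − μ) = (17.6225 − 23.3) / (15.8 − 23.3) = -5.6775 / -7.5 = 0.75700

0.757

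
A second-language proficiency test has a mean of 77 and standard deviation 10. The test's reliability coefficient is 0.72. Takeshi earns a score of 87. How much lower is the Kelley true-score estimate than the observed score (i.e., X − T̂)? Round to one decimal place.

T̂ = ρX + (1 − ρ)μ
  = 0.72 × 87 + 0.28 × 77
  = 62.64 + 21.56
  = 84.200
  ≈ 84.20
X − T̂ = 87 − 84.20 = 2.80 → 2.8

2.8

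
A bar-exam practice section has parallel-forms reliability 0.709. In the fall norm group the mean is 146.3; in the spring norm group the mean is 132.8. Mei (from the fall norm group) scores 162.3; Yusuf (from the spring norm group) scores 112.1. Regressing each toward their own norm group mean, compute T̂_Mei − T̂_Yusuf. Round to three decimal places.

39.520

T̂_Mei = 0.709(162.3) + 0.291(146.3) = 157.64400
T̂_Yusuf = 0.709(112.1) + 0.291(132.8) = 118.12370
Difference = 157.64400 − 118.12370 = 39.52030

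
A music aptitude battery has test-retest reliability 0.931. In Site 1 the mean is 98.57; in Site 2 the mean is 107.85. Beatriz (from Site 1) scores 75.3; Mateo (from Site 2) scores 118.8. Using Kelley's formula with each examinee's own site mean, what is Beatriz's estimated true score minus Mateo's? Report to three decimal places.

-41.139

T̂_Beatriz = 0.931(75.3) + 0.069(98.57) = 76.90563
T̂_Mateo = 0.931(118.8) + 0.069(107.85) = 118.04445
Difference = 76.90563 − 118.04445 = -41.13882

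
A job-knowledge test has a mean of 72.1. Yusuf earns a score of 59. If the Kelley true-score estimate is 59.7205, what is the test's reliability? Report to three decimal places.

T̂ = ρX + (1 − ρ)μ  ⇒  T̂ − μ = ρ(X − μ)
ρ = (T̂ − μ)/(X − μ) = (59.7205 − 72.1) / (59 − 72.1) = -12.3795 / -13.1 = 0.94500

0.945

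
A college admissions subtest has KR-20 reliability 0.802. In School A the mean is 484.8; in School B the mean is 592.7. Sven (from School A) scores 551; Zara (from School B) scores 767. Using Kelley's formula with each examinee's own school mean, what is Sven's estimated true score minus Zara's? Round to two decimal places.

-194.60

T̂_Sven = 0.802(551) + 0.198(484.8) = 537.8924
T̂_Zara = 0.802(767) + 0.198(592.7) = 732.4886
Difference = 537.8924 − 732.4886 = -194.5962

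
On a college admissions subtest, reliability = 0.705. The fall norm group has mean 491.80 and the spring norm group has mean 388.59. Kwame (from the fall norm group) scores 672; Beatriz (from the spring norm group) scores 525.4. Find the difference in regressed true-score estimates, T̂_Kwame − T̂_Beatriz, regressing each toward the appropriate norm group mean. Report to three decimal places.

133.800

T̂_Kwame = 0.705(672) + 0.295(491.80) = 618.84100
T̂_Beatriz = 0.705(525.4) + 0.295(388.59) = 485.04105
Difference = 618.84100 − 485.04105 = 133.79995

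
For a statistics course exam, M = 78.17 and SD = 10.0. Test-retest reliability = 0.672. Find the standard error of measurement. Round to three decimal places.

SEM = SD · √(1 − ρ) = 10.0 × √0.328 = 10.0 × 0.5727 = 5.7271

5.727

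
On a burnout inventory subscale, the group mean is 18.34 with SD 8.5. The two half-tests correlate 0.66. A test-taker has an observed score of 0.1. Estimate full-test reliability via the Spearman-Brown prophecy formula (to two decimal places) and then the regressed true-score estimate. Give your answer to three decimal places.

Spearman-Brown: ρ = 2r/(1 + r) = 2(0.66)/(1 + 0.66) = 1.320/1.66 = 0.7952 → 0.80
T̂ = 0.80(0.1) + 0.20(18.34) = 0.080 + 3.6680 = 3.7480 → 3.748

3.748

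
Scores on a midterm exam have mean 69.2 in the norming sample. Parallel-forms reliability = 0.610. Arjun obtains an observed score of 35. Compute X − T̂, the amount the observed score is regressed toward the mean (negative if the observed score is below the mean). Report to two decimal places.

-13.34

Kelley's formula gives T̂ = 0.610·35 + 0.390·69.2 = 21.350 + 26.9880 = 48.3380.
X − T̂ = 35 − 48.338 = -13.338 → -13.34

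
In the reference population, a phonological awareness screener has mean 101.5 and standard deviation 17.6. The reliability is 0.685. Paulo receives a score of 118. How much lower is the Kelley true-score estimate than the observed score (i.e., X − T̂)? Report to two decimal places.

T̂ = 0.685(118) + 0.315(101.5) = 80.830 + 31.9725 = 112.8025 → 112.803
X − T̂ = 118 − 112.803 = 5.197 → 5.20

5.20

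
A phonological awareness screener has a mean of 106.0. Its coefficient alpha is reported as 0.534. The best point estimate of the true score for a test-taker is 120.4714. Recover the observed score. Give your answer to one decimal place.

133.1

T̂ = ρX + (1 − ρ)μ  ⇒  X = (T̂ − (1 − ρ)μ) / ρ
X = (120.4714 − 0.466 × 106.0) / 0.534 = (120.4714 − 49.3960) / 0.534 = 71.0754 / 0.534 = 133.100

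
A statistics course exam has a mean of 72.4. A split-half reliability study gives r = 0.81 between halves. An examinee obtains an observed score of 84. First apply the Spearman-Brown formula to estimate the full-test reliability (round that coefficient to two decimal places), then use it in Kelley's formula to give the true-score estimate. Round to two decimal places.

82.84

Spearman-Brown: ρ = 2r/(1 + r) = 2(0.81)/(1 + 0.81) = 1.620/1.81 = 0.8950 → 0.90
Weight the observed score by reliability and the mean by (1 − reliability): T̂ = 0.90·84 + 0.10·72.4 = 75.60 + 7.240 = 82.840.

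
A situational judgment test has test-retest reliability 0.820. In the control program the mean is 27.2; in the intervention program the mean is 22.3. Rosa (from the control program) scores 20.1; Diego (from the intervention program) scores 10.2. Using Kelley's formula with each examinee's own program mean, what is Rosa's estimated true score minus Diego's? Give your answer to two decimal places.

9.00

T̂_Rosa = 0.820(20.1) + 0.180(27.2) = 21.3780
T̂_Diego = 0.820(10.2) + 0.180(22.3) = 12.3780
Difference = 21.3780 − 12.3780 = 9.0000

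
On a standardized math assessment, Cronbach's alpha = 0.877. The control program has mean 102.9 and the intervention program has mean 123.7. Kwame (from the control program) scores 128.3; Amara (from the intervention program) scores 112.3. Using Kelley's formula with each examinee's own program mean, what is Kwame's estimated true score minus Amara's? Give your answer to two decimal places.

11.47

T̂_Kwame = 0.877(128.3) + 0.123(102.9) = 125.1758
T̂_Amara = 0.877(112.3) + 0.123(123.7) = 113.7022
Difference = 125.1758 − 113.7022 = 11.4736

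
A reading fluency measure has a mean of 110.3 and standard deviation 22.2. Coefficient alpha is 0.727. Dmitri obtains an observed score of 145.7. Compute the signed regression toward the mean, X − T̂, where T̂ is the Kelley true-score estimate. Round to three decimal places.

9.664

T̂ = ρX + (1 − ρ)μ
  = 0.727 × 145.7 + 0.273 × 110.3
  = 105.9239 + 30.1119
  = 136.03580
  ≈ 136.0358
X − T̂ = 145.7 − 136.0358 = 9.6642 → 9.664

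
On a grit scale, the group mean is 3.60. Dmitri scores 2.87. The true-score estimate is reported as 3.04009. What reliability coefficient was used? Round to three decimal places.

T̂ = ρX + (1 − ρ)μ  ⇒  T̂ − μ = ρ(X − μ)
ρ = (T̂ − μ)/(X − μ) = (3.04009 − 3.60) / (2.87 − 3.60) = -0.55991 / -0.73 = 0.76700

0.767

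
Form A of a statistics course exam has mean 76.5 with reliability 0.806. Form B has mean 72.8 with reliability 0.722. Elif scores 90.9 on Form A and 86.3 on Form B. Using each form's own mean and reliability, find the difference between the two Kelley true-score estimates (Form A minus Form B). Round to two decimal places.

T̂_A = 0.806(90.9) + 0.194(76.5) = 88.1064
T̂_B = 0.722(86.3) + 0.278(72.8) = 82.5470
T̂_A − T̂_B = 5.5594

5.56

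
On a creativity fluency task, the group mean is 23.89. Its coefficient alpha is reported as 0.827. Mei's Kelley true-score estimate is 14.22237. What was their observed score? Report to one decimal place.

T̂ = ρX + (1 − ρ)μ  ⇒  X = (T̂ − (1 − ρ)μ) / ρ
X = (14.22237 − 0.173 × 23.89) / 0.827 = (14.22237 − 4.13297) / 0.827 = 10.08940 / 0.827 = 12.200

12.2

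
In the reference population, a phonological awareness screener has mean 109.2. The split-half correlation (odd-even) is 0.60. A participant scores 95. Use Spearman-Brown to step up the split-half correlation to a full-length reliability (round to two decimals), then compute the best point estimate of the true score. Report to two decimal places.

Spearman-Brown: ρ = 2r/(1 + r) = 2(0.60)/(1 + 0.60) = 1.200/1.60 = 0.7500 → 0.75
T̂ = 0.75(95) + 0.25(109.2) = 71.25 + 27.300 = 98.550 → 98.55

98.55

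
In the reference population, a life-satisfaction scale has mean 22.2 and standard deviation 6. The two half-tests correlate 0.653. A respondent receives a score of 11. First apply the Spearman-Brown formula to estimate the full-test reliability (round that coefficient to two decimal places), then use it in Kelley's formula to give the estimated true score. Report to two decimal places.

13.35

Spearman-Brown: ρ = 2r/(1 + r) = 2(0.653)/(1 + 0.653) = 1.3060/1.653 = 0.7901 → 0.79
Kelley's formula gives T̂ = 0.79·11 + 0.21·22.2 = 8.69 + 4.662 = 13.352.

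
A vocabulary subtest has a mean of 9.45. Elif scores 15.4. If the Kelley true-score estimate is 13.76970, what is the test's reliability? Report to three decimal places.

0.726

T̂ = ρX + (1 − ρ)μ  ⇒  T̂ − μ = ρ(X − μ)
ρ = (T̂ − μ)/(X − μ) = (13.76970 − 9.45) / (15.4 − 9.45) = 4.31970 / 5.95 = 0.72600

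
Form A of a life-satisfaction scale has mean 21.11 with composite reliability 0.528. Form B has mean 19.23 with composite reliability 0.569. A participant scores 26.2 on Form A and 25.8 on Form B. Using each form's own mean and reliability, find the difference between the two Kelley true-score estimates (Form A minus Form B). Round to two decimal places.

T̂_A = 0.528(26.2) + 0.472(21.11) = 23.7975
T̂_B = 0.569(25.8) + 0.431(19.23) = 22.9683
T̂_A − T̂_B = 0.8292

0.83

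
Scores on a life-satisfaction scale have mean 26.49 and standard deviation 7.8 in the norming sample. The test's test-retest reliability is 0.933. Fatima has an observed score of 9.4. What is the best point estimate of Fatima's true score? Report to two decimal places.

10.55

T̂ = ρX + (1 − ρ)μ
  = 0.933 × 9.4 + 0.067 × 26.49
  = 8.7702 + 1.77483
  = 10.545
  ≈ 10.55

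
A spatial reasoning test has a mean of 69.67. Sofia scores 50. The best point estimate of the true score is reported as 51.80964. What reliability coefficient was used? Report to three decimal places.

0.908

T̂ = ρX + (1 − ρ)μ  ⇒  T̂ − μ = ρ(X − μ)
ρ = (T̂ − μ)/(X − μ) = (51.80964 − 69.67) / (50 − 69.67) = -17.86036 / -19.67 = 0.90800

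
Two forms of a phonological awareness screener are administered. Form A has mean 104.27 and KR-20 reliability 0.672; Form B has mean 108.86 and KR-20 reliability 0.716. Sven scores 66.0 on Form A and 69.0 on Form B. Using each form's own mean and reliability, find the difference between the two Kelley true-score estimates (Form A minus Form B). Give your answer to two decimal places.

-1.77

T̂_A = 0.672(66.0) + 0.328(104.27) = 78.5526
T̂_B = 0.716(69.0) + 0.284(108.86) = 80.3202
T̂_A − T̂_B = -1.7677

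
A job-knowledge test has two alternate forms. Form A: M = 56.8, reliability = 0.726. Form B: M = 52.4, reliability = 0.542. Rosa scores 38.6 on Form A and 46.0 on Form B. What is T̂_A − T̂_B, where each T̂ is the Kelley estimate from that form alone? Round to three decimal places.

-5.344

T̂_A = 0.726(38.6) + 0.274(56.8) = 43.58680
T̂_B = 0.542(46.0) + 0.458(52.4) = 48.93120
T̂_A − T̂_B = -5.34440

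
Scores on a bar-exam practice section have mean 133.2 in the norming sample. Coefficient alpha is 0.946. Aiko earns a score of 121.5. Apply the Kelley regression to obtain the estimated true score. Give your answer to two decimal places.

122.13

T̂ = ρX + (1 − ρ)μ
  = 0.946 × 121.5 + 0.054 × 133.2
  = 114.9390 + 7.1928
  = 122.132
  ≈ 122.13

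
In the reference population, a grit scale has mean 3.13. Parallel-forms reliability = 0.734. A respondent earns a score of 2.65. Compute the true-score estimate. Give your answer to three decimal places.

Kelley's formula gives T̂ = 0.734·2.65 + 0.266·3.13 = 1.94510 + 0.83258 = 2.7777.

2.778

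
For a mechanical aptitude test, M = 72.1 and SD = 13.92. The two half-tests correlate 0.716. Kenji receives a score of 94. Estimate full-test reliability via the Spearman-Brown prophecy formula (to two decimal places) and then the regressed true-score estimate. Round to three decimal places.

90.277

Spearman-Brown: ρ = 2r/(1 + r) = 2(0.716)/(1 + 0.716) = 1.4320/1.716 = 0.8345 → 0.83
T̂ = ρX + (1 − ρ)μ
  = 0.83 × 94 + 0.17 × 72.1
  = 78.02 + 12.257
  = 90.2770
  ≈ 90.277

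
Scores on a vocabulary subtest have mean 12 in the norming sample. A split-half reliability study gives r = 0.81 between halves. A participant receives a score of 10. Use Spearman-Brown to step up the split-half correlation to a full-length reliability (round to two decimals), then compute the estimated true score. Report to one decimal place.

10.2

Spearman-Brown: ρ = 2r/(1 + r) = 2(0.81)/(1 + 0.81) = 1.620/1.81 = 0.8950 → 0.90
T̂ = ρX + (1 − ρ)μ
  = 0.90 × 10 + 0.10 × 12
  = 9.00 + 1.20
  = 10.20
  ≈ 10.2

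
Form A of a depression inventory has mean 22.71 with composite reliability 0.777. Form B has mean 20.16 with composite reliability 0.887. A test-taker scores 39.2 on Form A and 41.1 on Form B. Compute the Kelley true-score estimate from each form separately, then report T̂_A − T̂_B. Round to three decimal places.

-3.211

T̂_A = 0.777(39.2) + 0.223(22.71) = 35.52273
T̂_B = 0.887(41.1) + 0.113(20.16) = 38.73378
T̂_A − T̂_B = -3.21105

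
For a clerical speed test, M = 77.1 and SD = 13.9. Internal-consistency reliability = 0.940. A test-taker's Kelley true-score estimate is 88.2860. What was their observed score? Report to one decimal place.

T̂ = ρX + (1 − ρ)μ  ⇒  X = (T̂ − (1 − ρ)μ) / ρ
X = (88.2860 − 0.060 × 77.1) / 0.940 = (88.2860 − 4.6260) / 0.940 = 83.6600 / 0.940 = 89.000

89.0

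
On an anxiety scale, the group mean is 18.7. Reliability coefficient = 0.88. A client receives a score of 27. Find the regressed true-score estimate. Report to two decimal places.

26.00

T̂ = 0.88(27) + 0.12(18.7) = 23.76 + 2.244 = 26.004 → 26.00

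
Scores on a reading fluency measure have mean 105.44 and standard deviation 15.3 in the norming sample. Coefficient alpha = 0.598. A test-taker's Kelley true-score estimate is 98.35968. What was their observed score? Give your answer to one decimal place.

T̂ = ρX + (1 − ρ)μ  ⇒  X = (T̂ − (1 − ρ)μ) / ρ
X = (98.35968 − 0.402 × 105.44) / 0.598 = (98.35968 − 42.38688) / 0.598 = 55.97280 / 0.598 = 93.600

93.6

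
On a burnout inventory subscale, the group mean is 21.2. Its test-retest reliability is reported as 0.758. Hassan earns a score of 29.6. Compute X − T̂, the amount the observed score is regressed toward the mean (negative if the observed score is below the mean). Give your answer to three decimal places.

Weight the observed score by reliability and the mean by (1 − reliability): T̂ = 0.758·29.6 + 0.242·21.2 = 22.4368 + 5.1304 = 27.56720.
X − T̂ = 29.6 − 27.5672 = 2.0328 → 2.033

2.033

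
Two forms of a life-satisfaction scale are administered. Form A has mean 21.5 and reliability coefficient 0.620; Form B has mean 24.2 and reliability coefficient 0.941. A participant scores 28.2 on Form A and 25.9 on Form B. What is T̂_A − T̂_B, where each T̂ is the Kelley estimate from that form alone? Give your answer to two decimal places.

T̂_A = 0.620(28.2) + 0.380(21.5) = 25.6540
T̂_B = 0.941(25.9) + 0.059(24.2) = 25.7997
T̂_A − T̂_B = -0.1457

-0.15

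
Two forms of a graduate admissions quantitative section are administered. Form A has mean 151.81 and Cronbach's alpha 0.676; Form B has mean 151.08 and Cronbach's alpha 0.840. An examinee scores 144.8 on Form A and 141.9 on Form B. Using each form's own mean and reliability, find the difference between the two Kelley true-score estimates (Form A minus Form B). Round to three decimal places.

3.702

T̂_A = 0.676(144.8) + 0.324(151.81) = 147.07124
T̂_B = 0.840(141.9) + 0.160(151.08) = 143.36880
T̂_A − T̂_B = 3.70244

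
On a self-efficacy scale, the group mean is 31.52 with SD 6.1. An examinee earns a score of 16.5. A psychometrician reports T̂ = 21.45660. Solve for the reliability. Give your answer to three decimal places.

T̂ = ρX + (1 − ρ)μ  ⇒  T̂ − μ = ρ(X − μ)
ρ = (T̂ − μ)/(X − μ) = (21.45660 − 31.52) / (16.5 − 31.52) = -10.06340 / -15.02 = 0.67000

0.670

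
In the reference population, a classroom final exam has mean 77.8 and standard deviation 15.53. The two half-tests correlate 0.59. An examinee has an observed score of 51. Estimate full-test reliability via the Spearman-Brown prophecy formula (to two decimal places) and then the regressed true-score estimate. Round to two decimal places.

57.97

Spearman-Brown: ρ = 2r/(1 + r) = 2(0.59)/(1 + 0.59) = 1.180/1.59 = 0.7421 → 0.74
Weight the observed score by reliability and the mean by (1 − reliability): T̂ = 0.74·51 + 0.26·77.8 = 37.74 + 20.228 = 57.968.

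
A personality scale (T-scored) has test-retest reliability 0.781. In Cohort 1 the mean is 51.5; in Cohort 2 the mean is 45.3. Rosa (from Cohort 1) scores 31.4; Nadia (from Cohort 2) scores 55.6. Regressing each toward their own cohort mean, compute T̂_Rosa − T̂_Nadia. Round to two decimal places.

T̂_Rosa = 0.781(31.4) + 0.219(51.5) = 35.8019
T̂_Nadia = 0.781(55.6) + 0.219(45.3) = 53.3443
Difference = 35.8019 − 53.3443 = -17.5424

-17.54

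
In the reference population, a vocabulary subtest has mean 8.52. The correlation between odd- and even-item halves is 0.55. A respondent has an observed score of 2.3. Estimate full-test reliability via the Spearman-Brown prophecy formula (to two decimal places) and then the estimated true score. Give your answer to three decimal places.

Spearman-Brown: ρ = 2r/(1 + r) = 2(0.55)/(1 + 0.55) = 1.100/1.55 = 0.7097 → 0.71
Regress the observed score toward the mean by the unreliability: T̂ = 0.71·2.3 + 0.29·8.52 = 1.633 + 2.4708 = 4.1038.

4.104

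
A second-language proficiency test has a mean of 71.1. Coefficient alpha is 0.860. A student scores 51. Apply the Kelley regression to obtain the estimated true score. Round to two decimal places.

T̂ = ρX + (1 − ρ)μ
  = 0.860 × 51 + 0.140 × 71.1
  = 43.860 + 9.9540
  = 53.814
  ≈ 53.81

53.81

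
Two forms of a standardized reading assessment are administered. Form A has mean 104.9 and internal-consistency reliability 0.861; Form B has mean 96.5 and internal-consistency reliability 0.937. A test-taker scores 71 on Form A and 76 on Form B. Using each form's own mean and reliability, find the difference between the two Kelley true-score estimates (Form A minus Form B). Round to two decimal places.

-1.58

T̂_A = 0.861(71) + 0.139(104.9) = 75.7121
T̂_B = 0.937(76) + 0.063(96.5) = 77.2915
T̂_A − T̂_B = -1.5794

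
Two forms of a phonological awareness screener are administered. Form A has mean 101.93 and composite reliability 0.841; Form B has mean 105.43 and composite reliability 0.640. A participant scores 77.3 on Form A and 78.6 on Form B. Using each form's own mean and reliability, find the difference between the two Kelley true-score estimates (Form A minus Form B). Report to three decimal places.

T̂_A = 0.841(77.3) + 0.159(101.93) = 81.21617
T̂_B = 0.640(78.6) + 0.360(105.43) = 88.25880
T̂_A − T̂_B = -7.04263

-7.043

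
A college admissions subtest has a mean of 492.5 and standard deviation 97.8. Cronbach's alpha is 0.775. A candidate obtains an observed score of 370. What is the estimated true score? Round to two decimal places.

T̂ = 0.775(370) + 0.225(492.5) = 286.750 + 110.8125 = 397.562 → 397.56

397.56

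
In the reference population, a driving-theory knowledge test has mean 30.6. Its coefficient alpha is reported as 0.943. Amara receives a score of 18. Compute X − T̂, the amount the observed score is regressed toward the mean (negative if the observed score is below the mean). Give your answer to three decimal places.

-0.718

Weight the observed score by reliability and the mean by (1 − reliability): T̂ = 0.943·18 + 0.057·30.6 = 16.974 + 1.7442 = 18.71820.
X − T̂ = 18 − 18.7182 = -0.7182 → -0.718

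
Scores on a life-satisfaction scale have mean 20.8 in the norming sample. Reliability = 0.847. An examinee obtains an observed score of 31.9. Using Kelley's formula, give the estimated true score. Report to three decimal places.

30.202

T̂ = 0.847(31.9) + 0.153(20.8) = 27.0193 + 3.1824 = 30.2017 → 30.202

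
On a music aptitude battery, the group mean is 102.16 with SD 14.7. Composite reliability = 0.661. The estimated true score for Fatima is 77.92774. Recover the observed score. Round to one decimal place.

T̂ = ρX + (1 − ρ)μ  ⇒  X = (T̂ − (1 − ρ)μ) / ρ
X = (77.92774 − 0.339 × 102.16) / 0.661 = (77.92774 − 34.63224) / 0.661 = 43.29550 / 0.661 = 65.500

65.5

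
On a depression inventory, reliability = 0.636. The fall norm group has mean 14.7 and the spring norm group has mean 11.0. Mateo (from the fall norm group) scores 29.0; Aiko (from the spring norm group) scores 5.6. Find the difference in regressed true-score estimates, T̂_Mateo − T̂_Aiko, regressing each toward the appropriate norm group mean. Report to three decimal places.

T̂_Mateo = 0.636(29.0) + 0.364(14.7) = 23.79480
T̂_Aiko = 0.636(5.6) + 0.364(11.0) = 7.56560
Difference = 23.79480 − 7.56560 = 16.22920

16.229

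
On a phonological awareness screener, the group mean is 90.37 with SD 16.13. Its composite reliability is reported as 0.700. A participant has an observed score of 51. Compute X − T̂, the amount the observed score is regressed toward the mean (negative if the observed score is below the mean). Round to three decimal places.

-11.811

T̂ = 0.700(51) + 0.300(90.37) = 35.700 + 27.11100 = 62.81100 → 62.8110
X − T̂ = 51 − 62.8110 = -11.8110 → -11.811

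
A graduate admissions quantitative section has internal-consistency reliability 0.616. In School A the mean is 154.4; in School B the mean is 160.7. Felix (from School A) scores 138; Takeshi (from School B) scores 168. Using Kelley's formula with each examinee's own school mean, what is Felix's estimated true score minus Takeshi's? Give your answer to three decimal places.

-20.899

T̂_Felix = 0.616(138) + 0.384(154.4) = 144.29760
T̂_Takeshi = 0.616(168) + 0.384(160.7) = 165.19680
Difference = 144.29760 − 165.19680 = -20.89920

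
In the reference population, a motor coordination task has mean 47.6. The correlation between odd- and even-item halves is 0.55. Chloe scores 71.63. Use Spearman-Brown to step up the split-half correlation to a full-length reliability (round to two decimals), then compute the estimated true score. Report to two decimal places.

Spearman-Brown: ρ = 2r/(1 + r) = 2(0.55)/(1 + 0.55) = 1.100/1.55 = 0.7097 → 0.71
T̂ = ρX + (1 − ρ)μ
  = 0.71 × 71.63 + 0.29 × 47.6
  = 50.8573 + 13.804
  = 64.661
  ≈ 64.66

64.66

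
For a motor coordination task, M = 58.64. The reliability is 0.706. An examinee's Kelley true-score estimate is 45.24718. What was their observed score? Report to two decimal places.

39.67

T̂ = ρX + (1 − ρ)μ  ⇒  X = (T̂ − (1 − ρ)μ) / ρ
X = (45.24718 − 0.294 × 58.64) / 0.706 = (45.24718 − 17.24016) / 0.706 = 28.00702 / 0.706 = 39.6700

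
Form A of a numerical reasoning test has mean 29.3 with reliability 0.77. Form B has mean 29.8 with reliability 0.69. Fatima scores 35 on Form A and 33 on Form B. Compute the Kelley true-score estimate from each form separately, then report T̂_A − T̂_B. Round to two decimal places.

1.68

T̂_A = 0.77(35) + 0.23(29.3) = 33.6890
T̂_B = 0.69(33) + 0.31(29.8) = 32.0080
T̂_A − T̂_B = 1.6810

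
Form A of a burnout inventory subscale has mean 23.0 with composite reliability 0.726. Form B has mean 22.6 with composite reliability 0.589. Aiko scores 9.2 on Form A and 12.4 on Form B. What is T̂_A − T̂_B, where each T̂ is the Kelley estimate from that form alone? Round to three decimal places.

T̂_A = 0.726(9.2) + 0.274(23.0) = 12.98120
T̂_B = 0.589(12.4) + 0.411(22.6) = 16.59220
T̂_A − T̂_B = -3.61100

-3.611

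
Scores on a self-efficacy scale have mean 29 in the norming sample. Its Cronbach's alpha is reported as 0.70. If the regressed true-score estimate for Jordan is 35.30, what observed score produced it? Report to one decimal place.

T̂ = ρX + (1 − ρ)μ  ⇒  X = (T̂ − (1 − ρ)μ) / ρ
X = (35.30 − 0.30 × 29) / 0.70 = (35.30 − 8.70) / 0.70 = 26.60 / 0.70 = 38.000

38.0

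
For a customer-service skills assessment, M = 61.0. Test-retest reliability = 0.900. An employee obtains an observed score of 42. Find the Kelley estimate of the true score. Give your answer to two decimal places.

43.90

Regress the observed score toward the mean by the unreliability: T̂ = 0.900·42 + 0.100·61.0 = 37.800 + 6.1000 = 43.900.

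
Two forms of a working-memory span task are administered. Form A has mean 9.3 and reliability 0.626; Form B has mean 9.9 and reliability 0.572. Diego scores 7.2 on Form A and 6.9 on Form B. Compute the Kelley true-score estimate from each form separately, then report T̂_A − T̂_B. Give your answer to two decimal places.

-0.20

T̂_A = 0.626(7.2) + 0.374(9.3) = 7.9854
T̂_B = 0.572(6.9) + 0.428(9.9) = 8.1840
T̂_A − T̂_B = -0.1986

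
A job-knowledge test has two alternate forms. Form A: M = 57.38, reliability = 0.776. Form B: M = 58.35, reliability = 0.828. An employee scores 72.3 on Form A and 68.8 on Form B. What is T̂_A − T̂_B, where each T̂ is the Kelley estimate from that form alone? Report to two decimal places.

1.96

T̂_A = 0.776(72.3) + 0.224(57.38) = 68.9579
T̂_B = 0.828(68.8) + 0.172(58.35) = 67.0026
T̂_A − T̂_B = 1.9553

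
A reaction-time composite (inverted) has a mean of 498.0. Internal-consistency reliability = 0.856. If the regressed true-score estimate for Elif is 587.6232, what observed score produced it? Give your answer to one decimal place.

T̂ = ρX + (1 − ρ)μ  ⇒  X = (T̂ − (1 − ρ)μ) / ρ
X = (587.6232 − 0.144 × 498.0) / 0.856 = (587.6232 − 71.7120) / 0.856 = 515.9112 / 0.856 = 602.700

602.7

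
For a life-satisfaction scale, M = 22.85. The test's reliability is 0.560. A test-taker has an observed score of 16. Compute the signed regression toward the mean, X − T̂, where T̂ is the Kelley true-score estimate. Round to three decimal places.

T̂ = ρX + (1 − ρ)μ
  = 0.560 × 16 + 0.440 × 22.85
  = 8.960 + 10.05400
  = 19.01400
  ≈ 19.0140
X − T̂ = 16 − 19.0140 = -3.0140 → -3.014

-3.014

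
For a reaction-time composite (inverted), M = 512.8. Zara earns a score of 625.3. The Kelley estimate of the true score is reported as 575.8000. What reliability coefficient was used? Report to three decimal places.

0.560

T̂ = ρX + (1 − ρ)μ  ⇒  T̂ − μ = ρ(X − μ)
ρ = (T̂ − μ)/(X − μ) = (575.8000 − 512.8) / (625.3 − 512.8) = 63.0000 / 112.5 = 0.56000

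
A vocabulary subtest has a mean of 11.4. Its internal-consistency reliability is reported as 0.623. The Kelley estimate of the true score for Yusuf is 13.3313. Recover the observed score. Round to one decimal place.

14.5

T̂ = ρX + (1 − ρ)μ  ⇒  X = (T̂ − (1 − ρ)μ) / ρ
X = (13.3313 − 0.377 × 11.4) / 0.623 = (13.3313 − 4.2978) / 0.623 = 9.0335 / 0.623 = 14.500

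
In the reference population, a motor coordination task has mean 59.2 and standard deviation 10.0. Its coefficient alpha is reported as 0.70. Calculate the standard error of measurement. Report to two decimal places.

SEM = SD · √(1 − ρ) = 10.0 × √0.30 = 10.0 × 0.5477 = 5.477

5.48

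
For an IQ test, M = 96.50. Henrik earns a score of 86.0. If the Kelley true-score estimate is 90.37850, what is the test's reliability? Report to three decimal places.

T̂ = ρX + (1 − ρ)μ  ⇒  T̂ − μ = ρ(X − μ)
ρ = (T̂ − μ)/(X − μ) = (90.37850 − 96.50) / (86.0 − 96.50) = -6.12150 / -10.50 = 0.58300

0.583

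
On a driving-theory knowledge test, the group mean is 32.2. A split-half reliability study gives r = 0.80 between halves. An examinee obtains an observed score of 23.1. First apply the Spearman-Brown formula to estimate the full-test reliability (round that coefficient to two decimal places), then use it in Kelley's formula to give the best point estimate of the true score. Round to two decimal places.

24.10

Spearman-Brown: ρ = 2r/(1 + r) = 2(0.80)/(1 + 0.80) = 1.600/1.80 = 0.8889 → 0.89
T̂ = 0.89(23.1) + 0.11(32.2) = 20.559 + 3.542 = 24.101 → 24.10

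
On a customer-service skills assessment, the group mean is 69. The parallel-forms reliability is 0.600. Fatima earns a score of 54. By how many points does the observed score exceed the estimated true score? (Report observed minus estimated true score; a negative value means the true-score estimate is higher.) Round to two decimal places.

-6.00

Kelley's formula gives T̂ = 0.600·54 + 0.400·69 = 32.400 + 27.600 = 60.0000.
X − T̂ = 54 − 60.000 = -6.000 → -6.00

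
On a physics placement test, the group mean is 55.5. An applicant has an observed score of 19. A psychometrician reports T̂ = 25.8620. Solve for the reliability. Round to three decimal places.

T̂ = ρX + (1 − ρ)μ  ⇒  T̂ − μ = ρ(X − μ)
ρ = (T̂ − μ)/(X − μ) = (25.8620 − 55.5) / (19 − 55.5) = -29.6380 / -36.5 = 0.81200

0.812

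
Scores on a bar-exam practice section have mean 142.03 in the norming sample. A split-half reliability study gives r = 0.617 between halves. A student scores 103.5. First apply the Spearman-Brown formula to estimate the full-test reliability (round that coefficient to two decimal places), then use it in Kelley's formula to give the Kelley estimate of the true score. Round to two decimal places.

112.75

Spearman-Brown: ρ = 2r/(1 + r) = 2(0.617)/(1 + 0.617) = 1.2340/1.617 = 0.7631 → 0.76
T̂ = ρX + (1 − ρ)μ
  = 0.76 × 103.5 + 0.24 × 142.03
  = 78.660 + 34.0872
  = 112.747
  ≈ 112.75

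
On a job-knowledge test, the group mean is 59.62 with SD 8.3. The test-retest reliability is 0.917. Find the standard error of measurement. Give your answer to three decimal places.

SEM = SD · √(1 − ρ) = 8.3 × √0.083 = 8.3 × 0.2881 = 2.3912

2.391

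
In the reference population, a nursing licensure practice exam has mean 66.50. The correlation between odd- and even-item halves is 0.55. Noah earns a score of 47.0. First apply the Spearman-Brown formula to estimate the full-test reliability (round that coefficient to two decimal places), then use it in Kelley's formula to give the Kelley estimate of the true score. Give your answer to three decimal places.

Spearman-Brown: ρ = 2r/(1 + r) = 2(0.55)/(1 + 0.55) = 1.100/1.55 = 0.7097 → 0.71
T̂ = 0.71(47.0) + 0.29(66.50) = 33.370 + 19.2850 = 52.6550 → 52.655

52.655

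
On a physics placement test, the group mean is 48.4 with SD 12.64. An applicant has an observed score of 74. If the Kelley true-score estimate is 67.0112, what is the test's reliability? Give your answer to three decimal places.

T̂ = ρX + (1 − ρ)μ  ⇒  T̂ − μ = ρ(X − μ)
ρ = (T̂ − μ)/(X − μ) = (67.0112 − 48.4) / (74 − 48.4) = 18.6112 / 25.6 = 0.72700

0.727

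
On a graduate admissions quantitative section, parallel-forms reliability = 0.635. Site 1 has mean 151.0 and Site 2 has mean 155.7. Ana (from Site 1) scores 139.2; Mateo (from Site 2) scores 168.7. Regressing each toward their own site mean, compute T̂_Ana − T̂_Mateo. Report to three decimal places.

T̂_Ana = 0.635(139.2) + 0.365(151.0) = 143.50700
T̂_Mateo = 0.635(168.7) + 0.365(155.7) = 163.95500
Difference = 143.50700 − 163.95500 = -20.44800

-20.448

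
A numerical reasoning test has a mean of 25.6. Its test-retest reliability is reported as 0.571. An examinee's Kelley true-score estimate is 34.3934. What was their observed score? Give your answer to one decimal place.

T̂ = ρX + (1 − ρ)μ  ⇒  X = (T̂ − (1 − ρ)μ) / ρ
X = (34.3934 − 0.429 × 25.6) / 0.571 = (34.3934 − 10.9824) / 0.571 = 23.4110 / 0.571 = 41.000

41.0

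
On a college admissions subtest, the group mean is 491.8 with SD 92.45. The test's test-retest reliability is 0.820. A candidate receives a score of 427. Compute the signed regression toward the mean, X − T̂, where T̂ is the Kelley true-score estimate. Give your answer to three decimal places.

-11.664

T̂ = 0.820(427) + 0.180(491.8) = 350.140 + 88.5240 = 438.66400 → 438.6640
X − T̂ = 427 − 438.6640 = -11.6640 → -11.664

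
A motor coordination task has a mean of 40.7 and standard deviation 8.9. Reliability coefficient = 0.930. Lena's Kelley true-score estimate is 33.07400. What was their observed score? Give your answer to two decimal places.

T̂ = ρX + (1 − ρ)μ  ⇒  X = (T̂ − (1 − ρ)μ) / ρ
X = (33.07400 − 0.070 × 40.7) / 0.930 = (33.07400 − 2.8490) / 0.930 = 30.22500 / 0.930 = 32.5000

32.50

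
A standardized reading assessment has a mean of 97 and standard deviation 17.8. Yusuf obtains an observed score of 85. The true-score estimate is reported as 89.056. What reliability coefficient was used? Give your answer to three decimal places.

0.662

T̂ = ρX + (1 − ρ)μ  ⇒  T̂ − μ = ρ(X − μ)
ρ = (T̂ − μ)/(X − μ) = (89.056 − 97) / (85 − 97) = -7.944 / -12.0 = 0.66200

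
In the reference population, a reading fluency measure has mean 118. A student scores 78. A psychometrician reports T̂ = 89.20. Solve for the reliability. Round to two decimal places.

T̂ = ρX + (1 − ρ)μ  ⇒  T̂ − μ = ρ(X − μ)
ρ = (T̂ − μ)/(X − μ) = (89.20 − 118) / (78 − 118) = -28.80 / -40.0 = 0.7200

0.72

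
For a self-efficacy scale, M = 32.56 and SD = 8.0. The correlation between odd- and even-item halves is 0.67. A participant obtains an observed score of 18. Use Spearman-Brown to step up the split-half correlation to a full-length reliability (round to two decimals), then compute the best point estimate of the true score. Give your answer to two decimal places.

Spearman-Brown: ρ = 2r/(1 + r) = 2(0.67)/(1 + 0.67) = 1.340/1.67 = 0.8024 → 0.80
Regress the observed score toward the mean by the unreliability: T̂ = 0.80·18 + 0.20·32.56 = 14.40 + 6.5120 = 20.912.

20.91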